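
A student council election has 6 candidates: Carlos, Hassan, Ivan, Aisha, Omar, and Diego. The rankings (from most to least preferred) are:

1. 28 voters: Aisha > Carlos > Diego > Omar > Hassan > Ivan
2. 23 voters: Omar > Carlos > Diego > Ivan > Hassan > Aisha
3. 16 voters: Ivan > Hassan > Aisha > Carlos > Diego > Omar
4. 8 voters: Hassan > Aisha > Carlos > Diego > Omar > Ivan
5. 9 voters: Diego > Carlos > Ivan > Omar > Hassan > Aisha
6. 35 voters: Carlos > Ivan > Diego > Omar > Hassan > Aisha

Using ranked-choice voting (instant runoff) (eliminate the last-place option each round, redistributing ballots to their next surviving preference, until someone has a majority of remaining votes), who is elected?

Round 1: Carlos 35, Hassan 8, Ivan 16, Aisha 28, Omar 23, Diego 9. Eliminate Hassan.
Round 2: Carlos 35, Ivan 16, Aisha 36, Omar 23, Diego 9. Eliminate Diego.
Round 3: Carlos 44, Ivan 16, Aisha 36, Omar 23. Eliminate Ivan.
Round 4: Carlos 44, Aisha 52, Omar 23. Eliminate Omar.
Round 5: Carlos 67, Aisha 52. Carlos has a majority.

Carlos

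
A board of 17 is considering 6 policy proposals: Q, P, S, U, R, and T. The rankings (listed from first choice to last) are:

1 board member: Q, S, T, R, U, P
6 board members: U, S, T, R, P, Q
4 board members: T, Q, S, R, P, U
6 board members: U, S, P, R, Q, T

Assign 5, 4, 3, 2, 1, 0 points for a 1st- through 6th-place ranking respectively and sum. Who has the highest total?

S

Q: 1·5 + 6·0 + 4·4 + 6·1 = 27
P: 1·0 + 6·1 + 4·1 + 6·3 = 28
S: 1·4 + 6·4 + 4·3 + 6·4 = 64
U: 1·1 + 6·5 + 4·0 + 6·5 = 61
R: 1·2 + 6·2 + 4·2 + 6·2 = 34
T: 1·3 + 6·3 + 4·5 + 6·0 = 41
S has the highest Borda score (64).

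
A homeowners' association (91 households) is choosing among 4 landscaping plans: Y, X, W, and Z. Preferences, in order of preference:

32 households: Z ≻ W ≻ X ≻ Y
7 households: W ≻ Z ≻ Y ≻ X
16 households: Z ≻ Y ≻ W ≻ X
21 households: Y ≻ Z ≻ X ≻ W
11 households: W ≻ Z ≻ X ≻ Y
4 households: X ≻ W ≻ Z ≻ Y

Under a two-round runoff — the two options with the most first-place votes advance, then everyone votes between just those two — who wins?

Round 1 first-place votes: Y 21, X 4, W 18, Z 48.
Z and Y advance.
Runoff: Z is preferred to Y by 70 voters; Y by 21.
Z wins the runoff.

Z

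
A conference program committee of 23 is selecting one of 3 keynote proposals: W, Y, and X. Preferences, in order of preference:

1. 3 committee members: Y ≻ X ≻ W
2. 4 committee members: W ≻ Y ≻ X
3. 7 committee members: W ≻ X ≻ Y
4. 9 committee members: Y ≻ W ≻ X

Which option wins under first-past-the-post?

First-place votes: W 11, Y 12, X 0.
Y has the most first-place votes.

Y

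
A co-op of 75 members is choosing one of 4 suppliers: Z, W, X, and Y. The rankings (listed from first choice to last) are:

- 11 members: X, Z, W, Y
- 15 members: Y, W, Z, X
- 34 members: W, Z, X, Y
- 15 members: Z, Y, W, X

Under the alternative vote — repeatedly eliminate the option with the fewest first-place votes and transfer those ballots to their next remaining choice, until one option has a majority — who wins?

Round 1: Z 15, W 34, X 11, Y 15. Eliminate X.
Round 2: Z 26, W 34, Y 15. Eliminate Y.
Round 3: Z 26, W 49. W has a majority.

W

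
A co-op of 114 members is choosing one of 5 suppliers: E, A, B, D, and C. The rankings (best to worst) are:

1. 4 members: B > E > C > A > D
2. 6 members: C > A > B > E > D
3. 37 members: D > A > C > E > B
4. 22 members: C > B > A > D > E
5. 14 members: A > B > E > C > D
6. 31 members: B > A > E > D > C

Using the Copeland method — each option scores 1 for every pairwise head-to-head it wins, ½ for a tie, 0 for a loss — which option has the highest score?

E: loses to A, B, D, and C → score 0.
A: beats E, D, and C; ties B → score 3.5.
B: beats E and D; ties A; loses to C → score 2.5.
D: beats E and C; loses to A and B → score 2.
C: beats E and B; loses to A and D → score 2.
A has the best pairwise record.

A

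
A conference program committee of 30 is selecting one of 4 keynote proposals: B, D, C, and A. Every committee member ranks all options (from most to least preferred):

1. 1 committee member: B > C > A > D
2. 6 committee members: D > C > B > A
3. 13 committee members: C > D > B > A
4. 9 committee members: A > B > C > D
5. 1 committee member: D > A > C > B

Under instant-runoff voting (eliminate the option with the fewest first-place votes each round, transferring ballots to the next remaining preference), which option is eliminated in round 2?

D

Round 1: B 1, D 7, C 13, A 9. Eliminate B.
Round 2: D 7, C 14, A 9. Eliminate D.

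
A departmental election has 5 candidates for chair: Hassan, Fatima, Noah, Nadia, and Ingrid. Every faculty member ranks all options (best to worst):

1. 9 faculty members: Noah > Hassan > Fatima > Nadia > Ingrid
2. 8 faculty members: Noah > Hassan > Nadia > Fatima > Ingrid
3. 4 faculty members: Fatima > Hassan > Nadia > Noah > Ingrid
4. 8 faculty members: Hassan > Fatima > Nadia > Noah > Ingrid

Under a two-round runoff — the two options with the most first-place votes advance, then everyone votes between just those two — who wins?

Noah

Round 1 first-place votes: Hassan 8, Fatima 4, Noah 17, Nadia 0, Ingrid 0.
Noah and Hassan advance.
Runoff: Noah is preferred to Hassan by 17 voters; Hassan by 12.
Noah wins the runoff.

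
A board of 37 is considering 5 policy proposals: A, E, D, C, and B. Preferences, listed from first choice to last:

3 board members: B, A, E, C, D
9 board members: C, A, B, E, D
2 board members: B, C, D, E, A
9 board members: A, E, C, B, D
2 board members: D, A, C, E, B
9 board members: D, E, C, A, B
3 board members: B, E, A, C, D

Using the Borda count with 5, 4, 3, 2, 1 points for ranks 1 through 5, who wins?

A: 3·4 + 9·4 + 2·1 + 9·5 + 2·4 + 9·2 + 3·3 = 130
E: 3·3 + 9·2 + 2·2 + 9·4 + 2·2 + 9·4 + 3·4 = 119
D: 3·1 + 9·1 + 2·3 + 9·1 + 2·5 + 9·5 + 3·1 = 85
C: 3·2 + 9·5 + 2·4 + 9·3 + 2·3 + 9·3 + 3·2 = 125
B: 3·5 + 9·3 + 2·5 + 9·2 + 2·1 + 9·1 + 3·5 = 96
A has the highest Borda score (130).

A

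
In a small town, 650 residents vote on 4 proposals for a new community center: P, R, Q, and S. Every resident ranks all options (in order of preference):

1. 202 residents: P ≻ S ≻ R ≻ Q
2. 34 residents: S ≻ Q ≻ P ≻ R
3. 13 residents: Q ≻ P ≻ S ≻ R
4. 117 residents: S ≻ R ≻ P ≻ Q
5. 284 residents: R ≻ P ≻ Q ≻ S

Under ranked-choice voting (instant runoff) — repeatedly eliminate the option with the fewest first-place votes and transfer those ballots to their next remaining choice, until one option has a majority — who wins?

R

Round 1: P 202, R 284, Q 13, S 151. Eliminate Q.
Round 2: P 215, R 284, S 151. Eliminate S.
Round 3: P 249, R 401. R has a majority.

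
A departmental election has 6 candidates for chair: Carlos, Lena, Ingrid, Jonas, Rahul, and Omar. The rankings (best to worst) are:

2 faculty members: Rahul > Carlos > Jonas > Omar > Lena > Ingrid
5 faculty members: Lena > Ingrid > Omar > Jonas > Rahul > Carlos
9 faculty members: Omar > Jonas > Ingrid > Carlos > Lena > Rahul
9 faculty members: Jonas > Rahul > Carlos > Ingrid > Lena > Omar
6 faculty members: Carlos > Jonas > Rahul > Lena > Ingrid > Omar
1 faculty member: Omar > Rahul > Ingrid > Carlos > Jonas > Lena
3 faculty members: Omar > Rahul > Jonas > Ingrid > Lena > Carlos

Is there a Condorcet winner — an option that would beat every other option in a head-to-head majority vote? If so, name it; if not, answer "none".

Checking pairwise contests:
Ingrid beats Carlos 18–17.
Carlos beats Lena 27–8.
Jonas beats Ingrid 29–6.
Omar beats Jonas 18–17.
Jonas beats Rahul 29–6.
Lena beats Omar 20–15.
Every option loses at least one head-to-head, so there is no Condorcet winner.

none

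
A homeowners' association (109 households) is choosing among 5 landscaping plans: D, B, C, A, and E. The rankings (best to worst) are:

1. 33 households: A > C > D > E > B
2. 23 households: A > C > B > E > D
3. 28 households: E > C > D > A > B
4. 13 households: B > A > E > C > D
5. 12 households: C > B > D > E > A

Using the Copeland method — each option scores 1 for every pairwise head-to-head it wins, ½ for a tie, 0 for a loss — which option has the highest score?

A

D: beats B; loses to C, A, and E → score 1.
B: loses to D, C, A, and E → score 0.
C: beats D, B, and E; loses to A → score 3.
A: beats D, B, C, and E → score 4.
E: beats D and B; loses to C and A → score 2.
A has the best pairwise record.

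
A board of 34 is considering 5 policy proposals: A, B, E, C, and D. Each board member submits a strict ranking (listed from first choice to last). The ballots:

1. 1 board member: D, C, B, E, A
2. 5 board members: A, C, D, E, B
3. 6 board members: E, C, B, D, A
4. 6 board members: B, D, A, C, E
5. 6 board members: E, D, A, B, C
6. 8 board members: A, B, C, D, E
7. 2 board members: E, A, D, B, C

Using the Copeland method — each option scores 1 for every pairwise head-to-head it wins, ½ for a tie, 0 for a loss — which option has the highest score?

A

A: beats B, E, and C; loses to D → score 3.
B: beats C and D; loses to A and E → score 2.
E: beats B; loses to A, C, and D → score 1.
C: beats E and D; loses to A and B → score 2.
D: beats A and E; loses to B and C → score 2.
A has the best pairwise record.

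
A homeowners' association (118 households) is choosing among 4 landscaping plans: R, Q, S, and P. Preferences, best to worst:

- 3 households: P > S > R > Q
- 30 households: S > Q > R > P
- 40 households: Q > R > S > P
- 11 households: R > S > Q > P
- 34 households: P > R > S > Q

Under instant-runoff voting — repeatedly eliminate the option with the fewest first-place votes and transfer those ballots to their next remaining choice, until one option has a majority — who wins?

S

Round 1: R 11, Q 40, S 30, P 37. Eliminate R.
Round 2: Q 40, S 41, P 37. Eliminate P.
Round 3: Q 40, S 78. S has a majority.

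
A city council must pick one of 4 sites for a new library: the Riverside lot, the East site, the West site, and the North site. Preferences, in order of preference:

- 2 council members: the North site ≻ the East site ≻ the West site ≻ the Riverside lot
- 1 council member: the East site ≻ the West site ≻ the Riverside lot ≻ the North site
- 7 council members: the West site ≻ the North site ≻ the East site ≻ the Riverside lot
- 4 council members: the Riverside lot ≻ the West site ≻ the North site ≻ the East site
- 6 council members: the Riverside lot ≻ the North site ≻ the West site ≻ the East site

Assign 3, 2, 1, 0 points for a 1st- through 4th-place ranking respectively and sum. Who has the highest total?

the West site

the Riverside lot: 2·0 + 1·1 + 7·0 + 4·3 + 6·3 = 31
the East site: 2·2 + 1·3 + 7·1 + 4·0 + 6·0 = 14
the West site: 2·1 + 1·2 + 7·3 + 4·2 + 6·1 = 39
the North site: 2·3 + 1·0 + 7·2 + 4·1 + 6·2 = 36
the West site has the highest Borda score (39).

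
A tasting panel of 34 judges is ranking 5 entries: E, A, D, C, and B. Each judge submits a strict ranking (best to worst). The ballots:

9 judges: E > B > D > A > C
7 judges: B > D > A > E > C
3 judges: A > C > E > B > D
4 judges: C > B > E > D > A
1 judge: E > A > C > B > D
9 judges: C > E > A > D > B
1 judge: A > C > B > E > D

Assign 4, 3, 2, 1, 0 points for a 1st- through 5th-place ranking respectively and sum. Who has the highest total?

E: 9·4 + 7·1 + 3·2 + 4·2 + 1·4 + 9·3 + 1·1 = 89
A: 9·1 + 7·2 + 3·4 + 4·0 + 1·3 + 9·2 + 1·4 = 60
D: 9·2 + 7·3 + 3·0 + 4·1 + 1·0 + 9·1 + 1·0 = 52
C: 9·0 + 7·0 + 3·3 + 4·4 + 1·2 + 9·4 + 1·3 = 66
B: 9·3 + 7·4 + 3·1 + 4·3 + 1·1 + 9·0 + 1·2 = 73
E has the highest Borda score (89).

E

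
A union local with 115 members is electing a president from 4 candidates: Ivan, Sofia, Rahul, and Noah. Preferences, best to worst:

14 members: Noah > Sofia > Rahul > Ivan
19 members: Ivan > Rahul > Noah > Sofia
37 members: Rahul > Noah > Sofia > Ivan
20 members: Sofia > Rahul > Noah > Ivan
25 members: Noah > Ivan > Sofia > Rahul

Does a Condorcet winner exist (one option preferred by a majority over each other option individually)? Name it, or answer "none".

Checking pairwise contests:
Sofia beats Ivan 71–44.
Noah beats Sofia 95–20.
Sofia beats Rahul 59–56.
Rahul beats Noah 76–39.
Every option loses at least one head-to-head, so there is no Condorcet winner.

none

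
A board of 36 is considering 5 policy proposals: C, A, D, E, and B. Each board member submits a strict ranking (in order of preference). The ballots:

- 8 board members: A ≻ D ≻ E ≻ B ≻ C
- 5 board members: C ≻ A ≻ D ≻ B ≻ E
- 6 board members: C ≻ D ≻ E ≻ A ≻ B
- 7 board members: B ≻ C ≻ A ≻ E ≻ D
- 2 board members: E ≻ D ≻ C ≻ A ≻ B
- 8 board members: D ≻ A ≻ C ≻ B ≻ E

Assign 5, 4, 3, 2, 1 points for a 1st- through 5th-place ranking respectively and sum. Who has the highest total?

A

C: 8·1 + 5·5 + 6·5 + 7·4 + 2·3 + 8·3 = 121
A: 8·5 + 5·4 + 6·2 + 7·3 + 2·2 + 8·4 = 129
D: 8·4 + 5·3 + 6·4 + 7·1 + 2·4 + 8·5 = 126
E: 8·3 + 5·1 + 6·3 + 7·2 + 2·5 + 8·1 = 79
B: 8·2 + 5·2 + 6·1 + 7·5 + 2·1 + 8·2 = 85
A has the highest Borda score (129).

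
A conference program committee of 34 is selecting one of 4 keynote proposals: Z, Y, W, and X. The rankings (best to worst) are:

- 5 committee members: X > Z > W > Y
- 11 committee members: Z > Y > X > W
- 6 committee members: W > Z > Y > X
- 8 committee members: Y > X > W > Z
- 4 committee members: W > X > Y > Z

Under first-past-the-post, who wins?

Z

First-place votes: Z 11, Y 8, W 10, X 5.
Z has the most first-place votes.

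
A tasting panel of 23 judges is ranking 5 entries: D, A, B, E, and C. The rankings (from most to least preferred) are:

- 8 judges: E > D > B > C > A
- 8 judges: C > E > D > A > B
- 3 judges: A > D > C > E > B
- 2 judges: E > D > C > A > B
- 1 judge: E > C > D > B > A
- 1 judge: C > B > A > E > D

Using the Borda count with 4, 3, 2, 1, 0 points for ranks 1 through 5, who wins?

D: 8·3 + 8·2 + 3·3 + 2·3 + 1·2 + 1·0 = 57
A: 8·0 + 8·1 + 3·4 + 2·1 + 1·0 + 1·2 = 24
B: 8·2 + 8·0 + 3·0 + 2·0 + 1·1 + 1·3 = 20
E: 8·4 + 8·3 + 3·1 + 2·4 + 1·4 + 1·1 = 72
C: 8·1 + 8·4 + 3·2 + 2·2 + 1·3 + 1·4 = 57
E has the highest Borda score (72).

E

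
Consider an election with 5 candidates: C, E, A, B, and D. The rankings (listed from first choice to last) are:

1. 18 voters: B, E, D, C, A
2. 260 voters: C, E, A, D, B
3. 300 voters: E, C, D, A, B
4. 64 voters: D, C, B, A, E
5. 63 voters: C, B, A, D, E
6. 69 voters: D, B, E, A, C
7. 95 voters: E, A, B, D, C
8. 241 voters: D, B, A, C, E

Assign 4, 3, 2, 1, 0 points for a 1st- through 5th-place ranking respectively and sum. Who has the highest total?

C

C: 18·1 + 260·4 + 300·3 + 64·3 + 63·4 + 69·0 + 95·0 + 241·1 = 2643
E: 18·3 + 260·3 + 300·4 + 64·0 + 63·0 + 69·2 + 95·4 + 241·0 = 2552
A: 18·0 + 260·2 + 300·1 + 64·1 + 63·2 + 69·1 + 95·3 + 241·2 = 1846
B: 18·4 + 260·0 + 300·0 + 64·2 + 63·3 + 69·3 + 95·2 + 241·3 = 1509
D: 18·2 + 260·1 + 300·2 + 64·4 + 63·1 + 69·4 + 95·1 + 241·4 = 2550
C has the highest Borda score (2643).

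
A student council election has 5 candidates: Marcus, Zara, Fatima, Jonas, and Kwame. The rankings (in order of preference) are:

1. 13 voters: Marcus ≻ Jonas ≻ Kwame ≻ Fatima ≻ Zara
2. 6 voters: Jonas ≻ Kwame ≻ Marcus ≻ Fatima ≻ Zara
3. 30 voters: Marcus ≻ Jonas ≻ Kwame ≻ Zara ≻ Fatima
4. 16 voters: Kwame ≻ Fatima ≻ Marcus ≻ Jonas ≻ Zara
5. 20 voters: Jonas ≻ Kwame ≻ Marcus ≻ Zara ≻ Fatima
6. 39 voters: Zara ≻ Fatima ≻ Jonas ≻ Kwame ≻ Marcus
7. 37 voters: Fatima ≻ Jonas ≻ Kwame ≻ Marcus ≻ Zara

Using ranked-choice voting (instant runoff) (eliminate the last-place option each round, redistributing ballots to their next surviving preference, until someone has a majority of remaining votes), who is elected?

Round 1: Marcus 43, Zara 39, Fatima 37, Jonas 26, Kwame 16. Eliminate Kwame.
Round 2: Marcus 43, Zara 39, Fatima 53, Jonas 26. Eliminate Jonas.
Round 3: Marcus 69, Zara 39, Fatima 53. Eliminate Zara.
Round 4: Marcus 69, Fatima 92. Fatima has a majority.

Fatima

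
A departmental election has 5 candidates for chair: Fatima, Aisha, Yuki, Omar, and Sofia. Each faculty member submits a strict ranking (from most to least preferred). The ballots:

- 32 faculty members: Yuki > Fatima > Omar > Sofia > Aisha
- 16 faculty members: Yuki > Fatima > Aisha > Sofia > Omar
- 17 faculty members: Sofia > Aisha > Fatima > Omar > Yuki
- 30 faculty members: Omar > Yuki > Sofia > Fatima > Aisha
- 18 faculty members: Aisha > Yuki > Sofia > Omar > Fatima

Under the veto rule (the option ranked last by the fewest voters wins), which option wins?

Sofia

Last-place votes: Fatima 18, Aisha 62, Yuki 17, Omar 16, Sofia 0.
Sofia is ranked last by the fewest voters, so Sofia wins.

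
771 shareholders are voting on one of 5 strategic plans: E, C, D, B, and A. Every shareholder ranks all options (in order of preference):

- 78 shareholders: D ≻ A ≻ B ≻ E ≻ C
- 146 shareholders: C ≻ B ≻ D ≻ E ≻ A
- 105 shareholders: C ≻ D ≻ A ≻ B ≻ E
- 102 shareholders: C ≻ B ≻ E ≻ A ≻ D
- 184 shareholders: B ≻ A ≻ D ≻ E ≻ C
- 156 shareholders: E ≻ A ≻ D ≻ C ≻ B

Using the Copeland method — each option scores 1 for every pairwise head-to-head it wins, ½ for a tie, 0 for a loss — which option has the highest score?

B

E: beats C and A; loses to D and B → score 2.
C: beats B; loses to E, D, and A → score 1.
D: beats E and C; loses to B and A → score 2.
B: beats E, D, and A; loses to C → score 3.
A: beats C and D; loses to E and B → score 2.
B has the best pairwise record.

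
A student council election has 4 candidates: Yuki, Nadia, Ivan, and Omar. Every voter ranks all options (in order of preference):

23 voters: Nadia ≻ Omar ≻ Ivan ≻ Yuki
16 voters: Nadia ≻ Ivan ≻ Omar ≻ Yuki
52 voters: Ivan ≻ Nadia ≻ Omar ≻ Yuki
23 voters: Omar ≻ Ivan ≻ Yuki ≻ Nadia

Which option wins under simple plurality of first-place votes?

First-place votes: Yuki 0, Nadia 39, Ivan 52, Omar 23.
Ivan has the most first-place votes.

Ivan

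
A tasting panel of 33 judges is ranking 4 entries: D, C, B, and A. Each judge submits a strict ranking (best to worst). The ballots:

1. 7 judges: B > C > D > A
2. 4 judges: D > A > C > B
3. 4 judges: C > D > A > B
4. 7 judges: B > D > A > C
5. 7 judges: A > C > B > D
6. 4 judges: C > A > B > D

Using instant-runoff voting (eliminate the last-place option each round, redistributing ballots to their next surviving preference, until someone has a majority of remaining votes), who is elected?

Round 1: D 4, C 8, B 14, A 7. Eliminate D.
Round 2: C 8, B 14, A 11. Eliminate C.
Round 3: B 14, A 19. A has a majority.

A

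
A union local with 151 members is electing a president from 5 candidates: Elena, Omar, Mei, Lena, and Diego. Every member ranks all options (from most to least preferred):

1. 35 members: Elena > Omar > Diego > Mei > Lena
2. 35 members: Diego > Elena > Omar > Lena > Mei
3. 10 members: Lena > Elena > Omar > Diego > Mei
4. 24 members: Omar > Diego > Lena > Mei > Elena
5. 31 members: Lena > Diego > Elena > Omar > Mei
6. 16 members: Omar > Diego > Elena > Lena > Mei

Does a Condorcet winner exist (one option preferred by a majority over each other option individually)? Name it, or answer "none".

Checking pairwise contests:
Diego beats Elena 106–45.
Elena beats Omar 111–40.
Elena beats Mei 127–24.
Elena beats Lena 86–65.
Omar beats Diego 85–66.
Every option loses at least one head-to-head, so there is no Condorcet winner.

none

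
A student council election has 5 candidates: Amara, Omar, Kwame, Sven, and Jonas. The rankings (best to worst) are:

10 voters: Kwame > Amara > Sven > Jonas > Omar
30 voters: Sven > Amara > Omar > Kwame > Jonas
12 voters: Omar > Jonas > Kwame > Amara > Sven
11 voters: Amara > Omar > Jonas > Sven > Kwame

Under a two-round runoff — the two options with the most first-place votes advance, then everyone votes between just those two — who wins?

Round 1 first-place votes: Amara 11, Omar 12, Kwame 10, Sven 30, Jonas 0.
Sven and Omar advance.
Runoff: Sven is preferred to Omar by 40 voters; Omar by 23.
Sven wins the runoff.

Sven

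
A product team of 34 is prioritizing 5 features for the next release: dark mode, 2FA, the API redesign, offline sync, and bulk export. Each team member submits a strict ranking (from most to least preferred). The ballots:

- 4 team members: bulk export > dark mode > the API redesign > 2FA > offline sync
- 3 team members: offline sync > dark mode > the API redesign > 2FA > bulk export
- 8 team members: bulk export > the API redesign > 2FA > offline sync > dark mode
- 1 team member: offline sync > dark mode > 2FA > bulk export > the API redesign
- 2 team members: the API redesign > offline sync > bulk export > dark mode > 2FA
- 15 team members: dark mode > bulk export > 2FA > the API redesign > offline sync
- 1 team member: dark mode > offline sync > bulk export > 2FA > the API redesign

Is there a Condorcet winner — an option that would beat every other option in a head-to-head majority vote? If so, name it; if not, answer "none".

dark mode vs 2FA: 26–8 for dark mode.
dark mode vs the API redesign: 24–10 for dark mode.
dark mode vs offline sync: 20–14 for dark mode.
dark mode vs bulk export: 20–14 for dark mode.
dark mode beats every other option head-to-head.

dark mode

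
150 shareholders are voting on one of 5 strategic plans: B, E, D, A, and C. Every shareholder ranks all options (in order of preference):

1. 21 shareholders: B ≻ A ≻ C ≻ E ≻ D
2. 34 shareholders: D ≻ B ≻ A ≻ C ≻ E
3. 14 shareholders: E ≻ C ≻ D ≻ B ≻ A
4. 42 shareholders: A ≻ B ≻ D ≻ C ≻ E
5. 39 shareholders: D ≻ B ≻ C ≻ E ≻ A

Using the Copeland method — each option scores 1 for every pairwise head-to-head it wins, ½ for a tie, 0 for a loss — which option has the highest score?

D

B: beats E, A, and C; loses to D → score 3.
E: loses to B, D, A, and C → score 0.
D: beats B, E, A, and C → score 4.
A: beats E and C; loses to B and D → score 2.
C: beats E; loses to B, D, and A → score 1.
D has the best pairwise record.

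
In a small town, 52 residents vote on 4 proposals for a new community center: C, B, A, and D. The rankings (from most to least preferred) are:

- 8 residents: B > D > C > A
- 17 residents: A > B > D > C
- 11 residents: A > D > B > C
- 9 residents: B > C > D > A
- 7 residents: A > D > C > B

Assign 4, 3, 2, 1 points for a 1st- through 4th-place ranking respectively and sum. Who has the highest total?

A

C: 8·2 + 17·1 + 11·1 + 9·3 + 7·2 = 85
B: 8·4 + 17·3 + 11·2 + 9·4 + 7·1 = 148
A: 8·1 + 17·4 + 11·4 + 9·1 + 7·4 = 157
D: 8·3 + 17·2 + 11·3 + 9·2 + 7·3 = 130
A has the highest Borda score (157).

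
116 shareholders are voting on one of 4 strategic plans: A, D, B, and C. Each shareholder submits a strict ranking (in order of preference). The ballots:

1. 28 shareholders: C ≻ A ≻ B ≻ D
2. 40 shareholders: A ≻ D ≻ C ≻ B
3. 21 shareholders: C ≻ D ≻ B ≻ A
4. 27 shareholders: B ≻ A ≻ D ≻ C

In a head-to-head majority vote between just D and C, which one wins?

D

Voters preferring D to C: 67; preferring C to D: 49.
D wins the head-to-head.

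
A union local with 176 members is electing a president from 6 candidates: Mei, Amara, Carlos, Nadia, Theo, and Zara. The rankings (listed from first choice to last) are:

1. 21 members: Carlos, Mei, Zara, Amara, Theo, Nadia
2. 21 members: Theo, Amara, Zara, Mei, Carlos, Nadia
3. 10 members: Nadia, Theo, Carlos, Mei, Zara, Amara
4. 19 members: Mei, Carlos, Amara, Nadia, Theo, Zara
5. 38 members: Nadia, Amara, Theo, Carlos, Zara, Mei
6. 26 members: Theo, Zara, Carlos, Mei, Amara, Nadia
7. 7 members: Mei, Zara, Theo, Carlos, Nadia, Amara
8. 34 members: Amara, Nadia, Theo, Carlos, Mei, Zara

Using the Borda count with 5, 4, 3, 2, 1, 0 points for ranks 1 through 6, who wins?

Mei: 21·4 + 21·2 + 10·2 + 19·5 + 38·0 + 26·2 + 7·5 + 34·1 = 362
Amara: 21·2 + 21·4 + 10·0 + 19·3 + 38·4 + 26·1 + 7·0 + 34·5 = 531
Carlos: 21·5 + 21·1 + 10·3 + 19·4 + 38·2 + 26·3 + 7·2 + 34·2 = 468
Nadia: 21·0 + 21·0 + 10·5 + 19·2 + 38·5 + 26·0 + 7·1 + 34·4 = 421
Theo: 21·1 + 21·5 + 10·4 + 19·1 + 38·3 + 26·5 + 7·3 + 34·3 = 552
Zara: 21·3 + 21·3 + 10·1 + 19·0 + 38·1 + 26·4 + 7·4 + 34·0 = 306
Theo has the highest Borda score (552).

Theo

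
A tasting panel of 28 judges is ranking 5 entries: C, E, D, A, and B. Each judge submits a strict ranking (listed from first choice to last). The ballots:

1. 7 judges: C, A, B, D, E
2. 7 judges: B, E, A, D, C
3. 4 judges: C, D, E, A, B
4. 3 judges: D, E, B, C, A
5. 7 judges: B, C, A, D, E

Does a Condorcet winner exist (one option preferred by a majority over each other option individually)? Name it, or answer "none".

B

B vs C: 17–11 for B.
B vs E: 21–7 for B.
B vs D: 21–7 for B.
B vs A: 17–11 for B.
B beats every other option head-to-head.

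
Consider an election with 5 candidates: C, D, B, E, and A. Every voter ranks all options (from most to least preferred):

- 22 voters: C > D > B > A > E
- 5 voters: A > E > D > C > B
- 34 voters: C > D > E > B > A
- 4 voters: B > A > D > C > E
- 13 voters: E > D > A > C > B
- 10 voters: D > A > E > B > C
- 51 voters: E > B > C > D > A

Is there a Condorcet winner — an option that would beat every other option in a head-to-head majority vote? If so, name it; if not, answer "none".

none

Checking pairwise contests:
E beats C 79–60.
C beats D 107–32.
C beats B 74–65.
D beats E 70–69.
C beats A 107–32.
Every option loses at least one head-to-head, so there is no Condorcet winner.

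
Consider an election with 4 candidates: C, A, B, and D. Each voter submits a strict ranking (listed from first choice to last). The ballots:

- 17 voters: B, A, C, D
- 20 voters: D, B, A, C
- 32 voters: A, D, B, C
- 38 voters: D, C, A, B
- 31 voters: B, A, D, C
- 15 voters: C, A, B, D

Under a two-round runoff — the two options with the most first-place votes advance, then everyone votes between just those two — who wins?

Round 1 first-place votes: C 15, A 32, B 48, D 58.
D and B advance.
Runoff: D is preferred to B by 90 voters; B by 63.
D wins the runoff.

D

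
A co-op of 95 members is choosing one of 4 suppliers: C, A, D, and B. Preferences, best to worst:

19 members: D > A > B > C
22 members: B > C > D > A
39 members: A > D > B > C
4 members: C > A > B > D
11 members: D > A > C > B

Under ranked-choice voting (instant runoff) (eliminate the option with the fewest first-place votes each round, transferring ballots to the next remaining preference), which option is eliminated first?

C

Round 1: C 4, A 39, D 30, B 22. Eliminate C.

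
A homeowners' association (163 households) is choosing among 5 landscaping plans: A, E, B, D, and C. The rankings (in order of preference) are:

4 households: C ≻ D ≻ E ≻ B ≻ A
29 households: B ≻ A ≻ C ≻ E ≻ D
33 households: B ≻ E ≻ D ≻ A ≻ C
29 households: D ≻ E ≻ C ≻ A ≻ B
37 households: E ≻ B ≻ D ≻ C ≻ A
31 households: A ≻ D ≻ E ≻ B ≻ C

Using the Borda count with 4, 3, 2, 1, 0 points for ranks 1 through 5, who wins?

E

A: 4·0 + 29·3 + 33·1 + 29·1 + 37·0 + 31·4 = 273
E: 4·2 + 29·1 + 33·3 + 29·3 + 37·4 + 31·2 = 433
B: 4·1 + 29·4 + 33·4 + 29·0 + 37·3 + 31·1 = 394
D: 4·3 + 29·0 + 33·2 + 29·4 + 37·2 + 31·3 = 361
C: 4·4 + 29·2 + 33·0 + 29·2 + 37·1 + 31·0 = 169
E has the highest Borda score (433).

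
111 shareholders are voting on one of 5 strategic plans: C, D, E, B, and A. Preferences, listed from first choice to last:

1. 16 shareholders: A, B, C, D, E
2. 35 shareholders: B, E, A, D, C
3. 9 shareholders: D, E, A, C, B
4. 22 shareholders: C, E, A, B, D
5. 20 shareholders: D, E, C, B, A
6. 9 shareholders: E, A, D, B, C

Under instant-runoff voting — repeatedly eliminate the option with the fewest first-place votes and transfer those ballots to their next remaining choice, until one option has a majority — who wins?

Round 1: C 22, D 29, E 9, B 35, A 16. Eliminate E.
Round 2: C 22, D 29, B 35, A 25. Eliminate C.
Round 3: D 29, B 35, A 47. Eliminate D.
Round 4: B 55, A 56. A has a majority.

A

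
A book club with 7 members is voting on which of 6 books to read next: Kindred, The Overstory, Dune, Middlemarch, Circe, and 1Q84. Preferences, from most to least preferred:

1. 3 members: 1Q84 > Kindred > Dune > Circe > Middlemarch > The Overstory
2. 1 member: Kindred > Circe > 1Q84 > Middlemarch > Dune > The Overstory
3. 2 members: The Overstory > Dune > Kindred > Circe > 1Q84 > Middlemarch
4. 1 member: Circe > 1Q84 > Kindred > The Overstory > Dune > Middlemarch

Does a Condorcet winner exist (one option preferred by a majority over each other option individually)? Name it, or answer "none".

none

Checking pairwise contests:
1Q84 beats Kindred 4–3.
Kindred beats The Overstory 5–2.
Kindred beats Dune 5–2.
Kindred beats Middlemarch 7–0.
Kindred beats Circe 6–1.
Circe beats 1Q84 4–3.
Every option loses at least one head-to-head, so there is no Condorcet winner.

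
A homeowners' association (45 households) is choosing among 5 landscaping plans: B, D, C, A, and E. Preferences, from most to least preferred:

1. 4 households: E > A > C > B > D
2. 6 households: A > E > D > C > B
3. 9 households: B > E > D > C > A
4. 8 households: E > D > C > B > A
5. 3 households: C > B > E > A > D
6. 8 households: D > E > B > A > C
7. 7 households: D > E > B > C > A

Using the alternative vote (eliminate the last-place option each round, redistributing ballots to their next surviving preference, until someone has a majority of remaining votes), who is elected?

E

Round 1: B 9, D 15, C 3, A 6, E 12. Eliminate C.
Round 2: B 12, D 15, A 6, E 12. Eliminate A.
Round 3: B 12, D 15, E 18. Eliminate B.
Round 4: D 15, E 30. E has a majority.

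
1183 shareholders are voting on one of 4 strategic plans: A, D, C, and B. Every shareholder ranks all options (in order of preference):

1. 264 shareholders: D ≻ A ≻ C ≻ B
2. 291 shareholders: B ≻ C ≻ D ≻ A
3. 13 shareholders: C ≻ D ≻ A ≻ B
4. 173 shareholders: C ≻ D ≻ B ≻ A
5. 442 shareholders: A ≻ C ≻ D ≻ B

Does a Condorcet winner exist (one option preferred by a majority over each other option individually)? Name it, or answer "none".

Checking pairwise contests:
D beats A 741–442.
C beats D 919–264.
A beats C 706–477.
A beats B 719–464.
Every option loses at least one head-to-head, so there is no Condorcet winner.

none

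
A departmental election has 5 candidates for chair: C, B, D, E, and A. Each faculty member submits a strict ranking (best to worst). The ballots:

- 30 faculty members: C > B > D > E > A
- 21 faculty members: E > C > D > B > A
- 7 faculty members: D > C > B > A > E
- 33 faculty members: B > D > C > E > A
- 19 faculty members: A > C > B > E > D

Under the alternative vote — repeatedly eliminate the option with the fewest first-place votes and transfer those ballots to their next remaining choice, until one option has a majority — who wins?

Round 1: C 30, B 33, D 7, E 21, A 19. Eliminate D.
Round 2: C 37, B 33, E 21, A 19. Eliminate A.
Round 3: C 56, B 33, E 21. C has a majority.

C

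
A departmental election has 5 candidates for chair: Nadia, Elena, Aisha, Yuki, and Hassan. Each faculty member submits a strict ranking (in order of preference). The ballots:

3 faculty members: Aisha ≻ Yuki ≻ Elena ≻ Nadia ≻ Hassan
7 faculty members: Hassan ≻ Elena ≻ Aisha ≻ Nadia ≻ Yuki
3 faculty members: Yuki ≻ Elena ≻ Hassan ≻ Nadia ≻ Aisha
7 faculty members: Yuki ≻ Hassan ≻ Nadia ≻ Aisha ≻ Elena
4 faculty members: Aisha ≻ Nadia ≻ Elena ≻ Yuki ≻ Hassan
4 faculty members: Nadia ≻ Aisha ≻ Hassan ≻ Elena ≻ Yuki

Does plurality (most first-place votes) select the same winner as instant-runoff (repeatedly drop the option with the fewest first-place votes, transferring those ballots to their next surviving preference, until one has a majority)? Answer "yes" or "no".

no

Plurality — first-place votes: Nadia 4, Elena 0, Aisha 7, Yuki 10, Hassan 7. Winner: Yuki.
Instant-runoff — R1 Nadia 4, Elena 0, Aisha 7, Yuki 10, Hassan 7 (Elena out); R2 Nadia 4, Aisha 7, Yuki 10, Hassan 7 (Nadia out); R3 Aisha 11, Yuki 10, Hassan 7 (Hassan out); R4 Aisha 18, Yuki 10 (Aisha winner). Winner: Aisha.
The two methods disagree.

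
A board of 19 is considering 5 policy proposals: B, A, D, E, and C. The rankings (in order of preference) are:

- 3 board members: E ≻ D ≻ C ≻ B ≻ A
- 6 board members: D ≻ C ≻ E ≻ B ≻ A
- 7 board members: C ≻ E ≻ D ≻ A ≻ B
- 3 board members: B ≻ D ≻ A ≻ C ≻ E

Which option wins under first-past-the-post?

C

First-place votes: B 3, A 0, D 6, E 3, C 7.
C has the most first-place votes.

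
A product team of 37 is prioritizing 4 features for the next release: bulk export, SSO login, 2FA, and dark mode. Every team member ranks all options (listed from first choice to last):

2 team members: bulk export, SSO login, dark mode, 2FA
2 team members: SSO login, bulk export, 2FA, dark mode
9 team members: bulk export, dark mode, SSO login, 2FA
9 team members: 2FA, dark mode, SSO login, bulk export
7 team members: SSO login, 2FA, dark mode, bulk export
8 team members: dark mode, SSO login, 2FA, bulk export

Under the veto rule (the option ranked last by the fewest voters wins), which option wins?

Last-place votes: bulk export 24, SSO login 0, 2FA 11, dark mode 2.
SSO login is ranked last by the fewest voters, so SSO login wins.

SSO login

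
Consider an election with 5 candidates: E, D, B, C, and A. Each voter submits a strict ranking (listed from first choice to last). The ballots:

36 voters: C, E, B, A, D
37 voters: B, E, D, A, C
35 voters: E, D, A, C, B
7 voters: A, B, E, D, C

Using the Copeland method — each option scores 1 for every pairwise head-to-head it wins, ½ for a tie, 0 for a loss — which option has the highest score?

E

E: beats D, B, C, and A → score 4.
D: beats C and A; loses to E and B → score 2.
B: beats D and A; loses to E and C → score 2.
C: beats B; loses to E, D, and A → score 1.
A: beats C; loses to E, D, and B → score 1.
E has the best pairwise record.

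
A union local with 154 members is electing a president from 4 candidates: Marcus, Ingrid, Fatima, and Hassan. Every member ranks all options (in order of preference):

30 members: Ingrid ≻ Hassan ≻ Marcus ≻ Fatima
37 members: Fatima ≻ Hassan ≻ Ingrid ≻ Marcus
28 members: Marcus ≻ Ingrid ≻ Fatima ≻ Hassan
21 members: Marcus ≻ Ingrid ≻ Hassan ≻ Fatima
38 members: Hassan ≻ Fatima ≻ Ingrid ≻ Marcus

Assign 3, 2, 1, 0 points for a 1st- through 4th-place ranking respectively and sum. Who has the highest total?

Marcus: 30·1 + 37·0 + 28·3 + 21·3 + 38·0 = 177
Ingrid: 30·3 + 37·1 + 28·2 + 21·2 + 38·1 = 263
Fatima: 30·0 + 37·3 + 28·1 + 21·0 + 38·2 = 215
Hassan: 30·2 + 37·2 + 28·0 + 21·1 + 38·3 = 269
Hassan has the highest Borda score (269).

Hassan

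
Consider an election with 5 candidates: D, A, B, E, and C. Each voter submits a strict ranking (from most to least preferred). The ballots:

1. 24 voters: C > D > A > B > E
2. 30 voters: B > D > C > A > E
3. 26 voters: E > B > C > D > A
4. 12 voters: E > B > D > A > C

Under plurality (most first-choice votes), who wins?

E

First-place votes: D 0, A 0, B 30, E 38, C 24.
E has the most first-place votes.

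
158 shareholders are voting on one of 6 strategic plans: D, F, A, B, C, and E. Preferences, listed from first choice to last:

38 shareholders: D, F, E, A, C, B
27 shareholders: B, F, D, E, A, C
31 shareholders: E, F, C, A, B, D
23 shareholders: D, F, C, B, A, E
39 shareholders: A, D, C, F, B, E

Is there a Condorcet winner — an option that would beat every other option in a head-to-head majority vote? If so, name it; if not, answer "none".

D

D vs F: 100–58 for D.
D vs A: 88–70 for D.
D vs B: 100–58 for D.
D vs C: 127–31 for D.
D vs E: 127–31 for D.
D beats every other option head-to-head.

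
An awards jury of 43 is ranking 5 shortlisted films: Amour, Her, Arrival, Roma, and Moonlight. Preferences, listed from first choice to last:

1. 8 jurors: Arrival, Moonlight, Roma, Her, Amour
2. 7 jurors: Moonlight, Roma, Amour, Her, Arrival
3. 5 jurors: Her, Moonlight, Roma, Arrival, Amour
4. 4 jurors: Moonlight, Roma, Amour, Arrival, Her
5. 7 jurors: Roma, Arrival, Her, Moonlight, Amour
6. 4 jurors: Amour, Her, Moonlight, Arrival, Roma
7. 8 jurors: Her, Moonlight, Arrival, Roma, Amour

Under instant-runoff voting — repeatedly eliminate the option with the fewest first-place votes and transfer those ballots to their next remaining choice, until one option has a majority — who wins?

Her

Round 1: Amour 4, Her 13, Arrival 8, Roma 7, Moonlight 11. Eliminate Amour.
Round 2: Her 17, Arrival 8, Roma 7, Moonlight 11. Eliminate Roma.
Round 3: Her 17, Arrival 15, Moonlight 11. Eliminate Moonlight.
Round 4: Her 24, Arrival 19. Her has a majority.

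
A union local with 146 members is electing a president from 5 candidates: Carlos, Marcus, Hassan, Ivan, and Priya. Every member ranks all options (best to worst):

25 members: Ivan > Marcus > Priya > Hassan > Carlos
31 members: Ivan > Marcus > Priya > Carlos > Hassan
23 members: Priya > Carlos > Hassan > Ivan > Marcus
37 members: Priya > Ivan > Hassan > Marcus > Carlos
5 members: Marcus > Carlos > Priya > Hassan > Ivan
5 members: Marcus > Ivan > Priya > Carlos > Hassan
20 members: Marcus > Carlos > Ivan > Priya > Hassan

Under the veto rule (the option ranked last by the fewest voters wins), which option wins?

Last-place votes: Carlos 62, Marcus 23, Hassan 56, Ivan 5, Priya 0.
Priya is ranked last by the fewest voters, so Priya wins.

Priya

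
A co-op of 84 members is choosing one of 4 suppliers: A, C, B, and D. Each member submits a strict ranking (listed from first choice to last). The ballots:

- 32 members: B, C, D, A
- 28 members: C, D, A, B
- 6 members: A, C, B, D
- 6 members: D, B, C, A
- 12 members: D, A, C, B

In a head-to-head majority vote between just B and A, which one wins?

Voters preferring B to A: 38; preferring A to B: 46.
A wins the head-to-head.

A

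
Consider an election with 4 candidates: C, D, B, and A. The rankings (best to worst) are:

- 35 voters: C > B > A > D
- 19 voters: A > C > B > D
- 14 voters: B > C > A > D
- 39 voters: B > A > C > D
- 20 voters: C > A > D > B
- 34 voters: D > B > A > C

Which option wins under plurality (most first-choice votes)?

First-place votes: C 55, D 34, B 53, A 19.
C has the most first-place votes.

C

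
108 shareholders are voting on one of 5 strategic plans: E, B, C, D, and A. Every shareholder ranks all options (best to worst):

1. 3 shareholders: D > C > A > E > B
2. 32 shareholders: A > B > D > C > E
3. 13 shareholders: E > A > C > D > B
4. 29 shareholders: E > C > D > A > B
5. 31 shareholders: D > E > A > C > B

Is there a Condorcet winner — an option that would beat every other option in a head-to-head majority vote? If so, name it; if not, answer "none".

D vs E: 66–42 for D.
D vs B: 76–32 for D.
D vs C: 66–42 for D.
D vs A: 63–45 for D.
D beats every other option head-to-head.

D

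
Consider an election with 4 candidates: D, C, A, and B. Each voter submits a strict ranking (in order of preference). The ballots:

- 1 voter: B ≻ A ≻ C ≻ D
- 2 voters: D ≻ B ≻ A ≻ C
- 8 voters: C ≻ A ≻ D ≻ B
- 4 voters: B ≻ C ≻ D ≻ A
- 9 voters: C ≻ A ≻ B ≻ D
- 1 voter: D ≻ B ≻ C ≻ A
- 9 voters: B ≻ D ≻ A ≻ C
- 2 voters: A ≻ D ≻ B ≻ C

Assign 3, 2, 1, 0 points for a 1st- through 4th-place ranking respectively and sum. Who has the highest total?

D: 1·0 + 2·3 + 8·1 + 4·1 + 9·0 + 1·3 + 9·2 + 2·2 = 43
C: 1·1 + 2·0 + 8·3 + 4·2 + 9·3 + 1·1 + 9·0 + 2·0 = 61
A: 1·2 + 2·1 + 8·2 + 4·0 + 9·2 + 1·0 + 9·1 + 2·3 = 53
B: 1·3 + 2·2 + 8·0 + 4·3 + 9·1 + 1·2 + 9·3 + 2·1 = 59
C has the highest Borda score (61).

C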